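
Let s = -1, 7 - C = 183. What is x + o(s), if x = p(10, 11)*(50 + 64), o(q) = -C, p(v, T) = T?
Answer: 1430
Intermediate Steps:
C = -176 (C = 7 - 1*183 = 7 - 183 = -176)
o(q) = 176 (o(q) = -1*(-176) = 176)
x = 1254 (x = 11*(50 + 64) = 11*114 = 1254)
x + o(s) = 1254 + 176 = 1430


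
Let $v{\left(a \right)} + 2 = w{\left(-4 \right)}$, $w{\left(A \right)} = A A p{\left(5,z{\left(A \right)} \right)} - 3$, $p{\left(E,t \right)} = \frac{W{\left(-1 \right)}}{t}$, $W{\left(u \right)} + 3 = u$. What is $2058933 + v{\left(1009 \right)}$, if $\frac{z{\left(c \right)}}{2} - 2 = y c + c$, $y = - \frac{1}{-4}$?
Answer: $\frac{6176816}{3} \approx 2.0589 \cdot 10^{6}$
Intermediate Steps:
$y = \frac{1}{4}$ ($y = \left(-1\right) \left(- \frac{1}{4}\right) = \frac{1}{4} \approx 0.25$)
$W{\left(u \right)} = -3 + u$
$z{\left(c \right)} = 4 + \frac{5 c}{2}$ ($z{\left(c \right)} = 4 + 2 \left(\frac{c}{4} + c\right) = 4 + 2 \frac{5 c}{4} = 4 + \frac{5 c}{2}$)
$p{\left(E,t \right)} = - \frac{4}{t}$ ($p{\left(E,t \right)} = \frac{-3 - 1}{t} = - \frac{4}{t}$)
$w{\left(A \right)} = -3 - \frac{4 A^{2}}{4 + \frac{5 A}{2}}$ ($w{\left(A \right)} = A A \left(- \frac{4}{4 + \frac{5 A}{2}}\right) - 3 = A^{2} \left(- \frac{4}{4 + \frac{5 A}{2}}\right) - 3 = - \frac{4 A^{2}}{4 + \frac{5 A}{2}} - 3 = -3 - \frac{4 A^{2}}{4 + \frac{5 A}{2}}$)
$v{\left(a \right)} = \frac{17}{3}$ ($v{\left(a \right)} = -2 + \frac{-24 - -60 - 8 \left(-4\right)^{2}}{8 + 5 \left(-4\right)} = -2 + \frac{-24 + 60 - 128}{8 - 20} = -2 + \frac{-24 + 60 - 128}{-12} = -2 - - \frac{23}{3} = -2 + \frac{23}{3} = \frac{17}{3}$)
$2058933 + v{\left(1009 \right)} = 2058933 + \frac{17}{3} = \frac{6176816}{3}$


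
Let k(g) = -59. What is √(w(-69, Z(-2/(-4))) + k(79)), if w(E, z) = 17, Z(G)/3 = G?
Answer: I*√42 ≈ 6.4807*I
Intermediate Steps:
Z(G) = 3*G
√(w(-69, Z(-2/(-4))) + k(79)) = √(17 - 59) = √(-42) = I*√42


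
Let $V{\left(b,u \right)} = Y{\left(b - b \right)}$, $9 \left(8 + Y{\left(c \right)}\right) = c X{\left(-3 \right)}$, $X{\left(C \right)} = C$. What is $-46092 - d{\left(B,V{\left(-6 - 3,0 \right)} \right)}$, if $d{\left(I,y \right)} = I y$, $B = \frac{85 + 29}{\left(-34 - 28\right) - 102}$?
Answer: $- \frac{1890000}{41} \approx -46098.0$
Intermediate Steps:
$B = - \frac{57}{82}$ ($B = \frac{114}{\left(-34 - 28\right) - 102} = \frac{114}{-62 - 102} = \frac{114}{-164} = 114 \left(- \frac{1}{164}\right) = - \frac{57}{82} \approx -0.69512$)
$Y{\left(c \right)} = -8 - \frac{c}{3}$ ($Y{\left(c \right)} = -8 + \frac{c \left(-3\right)}{9} = -8 + \frac{\left(-3\right) c}{9} = -8 - \frac{c}{3}$)
$V{\left(b,u \right)} = -8$ ($V{\left(b,u \right)} = -8 - \frac{b - b}{3} = -8 - 0 = -8 + 0 = -8$)
$-46092 - d{\left(B,V{\left(-6 - 3,0 \right)} \right)} = -46092 - \left(- \frac{57}{82}\right) \left(-8\right) = -46092 - \frac{228}{41} = - \frac{1890000}{41}$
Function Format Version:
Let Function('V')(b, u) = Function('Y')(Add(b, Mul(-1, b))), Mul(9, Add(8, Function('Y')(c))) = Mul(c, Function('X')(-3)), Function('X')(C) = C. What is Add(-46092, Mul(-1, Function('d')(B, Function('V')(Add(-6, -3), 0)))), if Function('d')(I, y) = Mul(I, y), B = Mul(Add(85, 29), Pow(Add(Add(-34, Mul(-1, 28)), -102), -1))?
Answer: Rational(-1890000, 41) ≈ -46098.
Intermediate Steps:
B = Rational(-57, 82) (B = Mul(114, Pow(Add(Add(-34, -28), -102), -1)) = Mul(114, Pow(Add(-62, -102), -1)) = Mul(114, Pow(-164, -1)) = Mul(114, Rational(-1, 164)) = Rational(-57, 82) ≈ -0.69512)
Function('Y')(c) = Add(-8, Mul(Rational(-1, 3), c)) (Function('Y')(c) = Add(-8, Mul(Rational(1, 9), Mul(c, -3))) = Add(-8, Mul(Rational(1, 9), Mul(-3, c))) = Add(-8, Mul(Rational(-1, 3), c)))
Function('V')(b, u) = -8 (Function('V')(b, u) = Add(-8, Mul(Rational(-1, 3), Add(b, Mul(-1, b)))) = Add(-8, Mul(Rational(-1, 3), 0)) = Add(-8, 0) = -8)
Add(-46092, Mul(-1, Function('d')(B, Function('V')(Add(-6, -3), 0)))) = Add(-46092, Mul(-1, Mul(Rational(-57, 82), -8))) = Add(-46092, Mul(-1, Rational(228, 41))) = Add(-46092, Rational(-228, 41)) = Rational(-1890000, 41)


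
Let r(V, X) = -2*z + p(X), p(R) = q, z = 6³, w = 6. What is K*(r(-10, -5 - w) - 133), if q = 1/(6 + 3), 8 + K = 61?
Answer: -269452/9 ≈ -29939.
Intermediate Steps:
K = 53 (K = -8 + 61 = 53)
q = ⅑ (q = 1/9 = ⅑ ≈ 0.11111)
z = 216
p(R) = ⅑
r(V, X) = -3887/9 (r(V, X) = -2*216 + ⅑ = -432 + ⅑ = -3887/9)
K*(r(-10, -5 - w) - 133) = 53*(-3887/9 - 133) = 53*(-5084/9) = -269452/9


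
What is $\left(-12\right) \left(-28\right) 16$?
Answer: $5376$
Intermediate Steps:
$\left(-12\right) \left(-28\right) 16 = 336 \cdot 16 = 5376$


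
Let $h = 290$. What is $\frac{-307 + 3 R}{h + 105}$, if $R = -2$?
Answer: $- \frac{313}{395} \approx -0.79241$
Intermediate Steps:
$\frac{-307 + 3 R}{h + 105} = \frac{-307 + 3 \left(-2\right)}{290 + 105} = \frac{-307 - 6}{395} = \left(-313\right) \frac{1}{395} = - \frac{313}{395}$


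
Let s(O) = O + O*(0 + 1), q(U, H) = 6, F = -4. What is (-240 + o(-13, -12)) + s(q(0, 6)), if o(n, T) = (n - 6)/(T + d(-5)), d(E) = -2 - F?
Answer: -2261/10 ≈ -226.10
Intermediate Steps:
d(E) = 2 (d(E) = -2 - 1*(-4) = -2 + 4 = 2)
o(n, T) = (-6 + n)/(2 + T) (o(n, T) = (n - 6)/(T + 2) = (-6 + n)/(2 + T))
s(O) = 2*O (s(O) = O + O*1 = O + O = 2*O)
(-240 + o(-13, -12)) + s(q(0, 6)) = (-240 + (-6 - 13)/(2 - 12)) + 2*6 = (-240 - 19/(-10)) + 12 = (-240 - ⅒*(-19)) + 12 = (-240 + 19/10) + 12 = -2381/10 + 12 = -2261/10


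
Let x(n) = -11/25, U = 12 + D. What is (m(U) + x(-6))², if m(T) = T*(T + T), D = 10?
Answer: 585107721/625 ≈ 9.3617e+5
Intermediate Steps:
U = 22 (U = 12 + 10 = 22)
x(n) = -11/25 (x(n) = -11*1/25 = -11/25)
m(T) = 2*T² (m(T) = T*(2*T) = 2*T²)
(m(U) + x(-6))² = (2*22² - 11/25)² = (2*484 - 11/25)² = (968 - 11/25)² = (24189/25)² = 585107721/625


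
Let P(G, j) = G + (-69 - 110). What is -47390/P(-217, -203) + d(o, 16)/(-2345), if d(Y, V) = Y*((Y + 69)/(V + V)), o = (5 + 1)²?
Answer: 6347587/53064 ≈ 119.62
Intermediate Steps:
o = 36 (o = 6² = 36)
d(Y, V) = Y*(69 + Y)/(2*V) (d(Y, V) = Y*((69 + Y)/((2*V))) = Y*((69 + Y)*(1/(2*V))) = Y*((69 + Y)/(2*V)) = Y*(69 + Y)/(2*V))
P(G, j) = -179 + G (P(G, j) = G - 179 = -179 + G)
-47390/P(-217, -203) + d(o, 16)/(-2345) = -47390/(-179 - 217) + ((½)*36*(69 + 36)/16)/(-2345) = -47390/(-396) + ((½)*36*(1/16)*105)*(-1/2345) = -47390*(-1/396) + (945/8)*(-1/2345) = 23695/198 - 27/536 = 6347587/53064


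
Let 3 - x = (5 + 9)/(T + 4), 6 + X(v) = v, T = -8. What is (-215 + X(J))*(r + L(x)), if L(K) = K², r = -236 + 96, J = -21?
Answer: 47311/2 ≈ 23656.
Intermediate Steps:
X(v) = -6 + v
r = -140
x = 13/2 (x = 3 - (5 + 9)/(-8 + 4) = 3 - 14/(-4) = 3 - 14*(-1)/4 = 3 - 1*(-7/2) = 3 + 7/2 = 13/2 ≈ 6.5000)
(-215 + X(J))*(r + L(x)) = (-215 + (-6 - 21))*(-140 + (13/2)²) = (-215 - 27)*(-140 + 169/4) = -242*(-391/4) = 47311/2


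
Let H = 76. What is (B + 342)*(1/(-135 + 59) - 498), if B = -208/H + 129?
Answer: -336742553/1444 ≈ -2.3320e+5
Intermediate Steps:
B = 2399/19 (B = -208/76 + 129 = -208*1/76 + 129 = -52/19 + 129 = 2399/19 ≈ 126.26)
(B + 342)*(1/(-135 + 59) - 498) = (2399/19 + 342)*(1/(-135 + 59) - 498) = 8897*(1/(-76) - 498)/19 = 8897*(-1/76 - 498)/19 = (8897/19)*(-37849/76) = -336742553/1444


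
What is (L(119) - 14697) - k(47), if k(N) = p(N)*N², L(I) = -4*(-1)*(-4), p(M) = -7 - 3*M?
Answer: 312219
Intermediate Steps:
p(M) = -7 - 3*M
L(I) = -16 (L(I) = 4*(-4) = -16)
k(N) = N²*(-7 - 3*N) (k(N) = (-7 - 3*N)*N² = N²*(-7 - 3*N))
(L(119) - 14697) - k(47) = (-16 - 14697) - 47²*(-7 - 3*47) = -14713 - 2209*(-7 - 141) = -14713 - 2209*(-148) = -14713 - 1*(-326932) = -14713 + 326932 = 312219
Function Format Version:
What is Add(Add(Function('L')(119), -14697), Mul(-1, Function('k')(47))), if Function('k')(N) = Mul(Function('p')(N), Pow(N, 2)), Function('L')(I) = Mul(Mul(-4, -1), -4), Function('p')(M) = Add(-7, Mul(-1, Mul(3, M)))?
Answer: 312219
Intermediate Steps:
Function('p')(M) = Add(-7, Mul(-3, M))
Function('L')(I) = -16 (Function('L')(I) = Mul(4, -4) = -16)
Function('k')(N) = Mul(Pow(N, 2), Add(-7, Mul(-3, N))) (Function('k')(N) = Mul(Add(-7, Mul(-3, N)), Pow(N, 2)) = Mul(Pow(N, 2), Add(-7, Mul(-3, N))))
Add(Add(Function('L')(119), -14697), Mul(-1, Function('k')(47))) = Add(Add(-16, -14697), Mul(-1, Mul(Pow(47, 2), Add(-7, Mul(-3, 47))))) = Add(-14713, Mul(-1, Mul(2209, Add(-7, -141)))) = Add(-14713, Mul(-1, Mul(2209, -148))) = Add(-14713, Mul(-1, -326932)) = Add(-14713, 326932) = 312219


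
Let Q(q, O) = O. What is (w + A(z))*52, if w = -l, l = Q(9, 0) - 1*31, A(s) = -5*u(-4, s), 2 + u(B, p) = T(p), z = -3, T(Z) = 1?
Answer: 1872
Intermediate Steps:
u(B, p) = -1 (u(B, p) = -2 + 1 = -1)
A(s) = 5 (A(s) = -5*(-1) = 5)
l = -31 (l = 0 - 1*31 = 0 - 31 = -31)
w = 31 (w = -1*(-31) = 31)
(w + A(z))*52 = (31 + 5)*52 = 36*52 = 1872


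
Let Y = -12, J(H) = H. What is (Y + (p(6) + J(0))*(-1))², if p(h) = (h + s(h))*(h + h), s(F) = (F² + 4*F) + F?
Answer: 767376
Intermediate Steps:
s(F) = F² + 5*F
p(h) = 2*h*(h + h*(5 + h)) (p(h) = (h + h*(5 + h))*(h + h) = (h + h*(5 + h))*(2*h) = 2*h*(h + h*(5 + h)))
(Y + (p(6) + J(0))*(-1))² = (-12 + (2*6²*(6 + 6) + 0)*(-1))² = (-12 + (2*36*12 + 0)*(-1))² = (-12 + (864 + 0)*(-1))² = (-12 + 864*(-1))² = (-12 - 864)² = (-876)² = 767376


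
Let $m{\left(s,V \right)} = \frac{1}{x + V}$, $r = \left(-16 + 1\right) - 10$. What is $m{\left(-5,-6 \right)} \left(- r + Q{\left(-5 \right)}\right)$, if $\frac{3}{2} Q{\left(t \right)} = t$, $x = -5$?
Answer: $- \frac{65}{33} \approx -1.9697$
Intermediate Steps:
$Q{\left(t \right)} = \frac{2 t}{3}$
$r = -25$ ($r = -15 - 10 = -25$)
$m{\left(s,V \right)} = \frac{1}{-5 + V}$
$m{\left(-5,-6 \right)} \left(- r + Q{\left(-5 \right)}\right) = \frac{\left(-1\right) \left(-25\right) + \frac{2}{3} \left(-5\right)}{-5 - 6} = \frac{25 - \frac{10}{3}}{-11} = \left(- \frac{1}{11}\right) \frac{65}{3} = - \frac{65}{33}$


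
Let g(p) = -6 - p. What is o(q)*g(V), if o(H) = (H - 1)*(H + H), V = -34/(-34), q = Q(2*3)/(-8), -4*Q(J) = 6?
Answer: 273/128 ≈ 2.1328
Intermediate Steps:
Q(J) = -3/2 (Q(J) = -¼*6 = -3/2)
q = 3/16 (q = -3/2/(-8) = -3/2*(-⅛) = 3/16 ≈ 0.18750)
V = 1 (V = -34*(-1/34) = 1)
o(H) = 2*H*(-1 + H) (o(H) = (-1 + H)*(2*H) = 2*H*(-1 + H))
o(q)*g(V) = (2*(3/16)*(-1 + 3/16))*(-6 - 1*1) = (2*(3/16)*(-13/16))*(-6 - 1) = -39/128*(-7) = 273/128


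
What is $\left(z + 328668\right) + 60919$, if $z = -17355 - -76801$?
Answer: $449033$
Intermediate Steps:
$z = 59446$ ($z = -17355 + 76801 = 59446$)
$\left(z + 328668\right) + 60919 = \left(59446 + 328668\right) + 60919 = 388114 + 60919 = 449033$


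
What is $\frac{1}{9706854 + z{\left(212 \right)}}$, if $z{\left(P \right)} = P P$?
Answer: $\frac{1}{9751798} \approx 1.0255 \cdot 10^{-7}$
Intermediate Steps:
$z{\left(P \right)} = P^{2}$
$\frac{1}{9706854 + z{\left(212 \right)}} = \frac{1}{9706854 + 212^{2}} = \frac{1}{9706854 + 44944} = \frac{1}{9751798}$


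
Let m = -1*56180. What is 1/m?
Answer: -1/56180 ≈ -1.7800e-5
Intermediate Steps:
m = -56180
1/m = 1/(-56180) = -1/56180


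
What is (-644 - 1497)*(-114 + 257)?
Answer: -306163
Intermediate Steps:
(-644 - 1497)*(-114 + 257) = -2141*143 = -306163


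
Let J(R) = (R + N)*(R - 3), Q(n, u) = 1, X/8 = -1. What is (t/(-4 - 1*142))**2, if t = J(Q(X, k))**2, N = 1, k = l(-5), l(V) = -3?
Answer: 64/5329 ≈ 0.012010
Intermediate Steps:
X = -8 (X = 8*(-1) = -8)
k = -3
J(R) = (1 + R)*(-3 + R) (J(R) = (R + 1)*(R - 3) = (1 + R)*(-3 + R))
t = 16 (t = (-3 + 1**2 - 2*1)**2 = (-3 + 1 - 2)**2 = (-4)**2 = 16)
(t/(-4 - 1*142))**2 = (16/(-4 - 1*142))**2 = (16/(-4 - 142))**2 = (16/(-146))**2 = (16*(-1/146))**2 = (-8/73)**2 = 64/5329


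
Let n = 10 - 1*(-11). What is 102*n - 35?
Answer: 2107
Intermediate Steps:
n = 21 (n = 10 + 11 = 21)
102*n - 35 = 102*21 - 35 = 2142 - 35 = 2107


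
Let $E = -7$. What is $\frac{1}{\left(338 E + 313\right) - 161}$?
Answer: $- \frac{1}{2214} \approx -0.00045167$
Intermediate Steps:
$\frac{1}{\left(338 E + 313\right) - 161} = \frac{1}{\left(338 \left(-7\right) + 313\right) - 161} = \frac{1}{\left(-2366 + 313\right) - 161} = \frac{1}{-2053 - 161} = \frac{1}{-2214} = - \frac{1}{2214}$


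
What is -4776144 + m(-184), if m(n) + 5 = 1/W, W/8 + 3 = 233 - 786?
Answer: -21244310753/4448 ≈ -4.7762e+6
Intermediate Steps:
W = -4448 (W = -24 + 8*(233 - 786) = -24 + 8*(-553) = -24 - 4424 = -4448)
m(n) = -22241/4448 (m(n) = -5 + 1/(-4448) = -5 - 1/4448 = -22241/4448)
-4776144 + m(-184) = -4776144 - 22241/4448 = -21244310753/4448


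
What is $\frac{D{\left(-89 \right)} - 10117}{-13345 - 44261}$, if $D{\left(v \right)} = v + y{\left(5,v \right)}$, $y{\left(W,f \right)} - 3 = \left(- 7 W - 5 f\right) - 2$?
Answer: $\frac{3265}{19202} \approx 0.17003$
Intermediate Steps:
$y{\left(W,f \right)} = 1 - 7 W - 5 f$ ($y{\left(W,f \right)} = 3 - \left(2 + 5 f + 7 W\right) = 1 - 7 W - 5 f$)
$D{\left(v \right)} = -34 - 4 v$ ($D{\left(v \right)} = v - \left(34 + 5 v\right) = -34 - 4 v$)
$\frac{D{\left(-89 \right)} - 10117}{-13345 - 44261} = \frac{\left(-34 - -356\right) - 10117}{-13345 - 44261} = \frac{\left(-34 + 356\right) - 10117}{-57606} = \left(322 - 10117\right) \left(- \frac{1}{57606}\right) = \left(-9795\right) \left(- \frac{1}{57606}\right) = \frac{3265}{19202}$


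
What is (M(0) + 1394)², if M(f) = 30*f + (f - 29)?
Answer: 1863225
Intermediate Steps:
M(f) = -29 + 31*f (M(f) = 30*f + (-29 + f) = -29 + 31*f)
(M(0) + 1394)² = ((-29 + 31*0) + 1394)² = ((-29 + 0) + 1394)² = (-29 + 1394)² = 1365² = 1863225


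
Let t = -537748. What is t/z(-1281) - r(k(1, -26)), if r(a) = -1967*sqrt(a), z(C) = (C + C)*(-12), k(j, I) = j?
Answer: 14983925/7686 ≈ 1949.5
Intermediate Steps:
z(C) = -24*C (z(C) = (2*C)*(-12) = -24*C)
t/z(-1281) - r(k(1, -26)) = -537748/((-24*(-1281))) - (-1967)*sqrt(1) = -537748/30744 - (-1967) = -537748*1/30744 - 1*(-1967) = -134437/7686 + 1967 = 14983925/7686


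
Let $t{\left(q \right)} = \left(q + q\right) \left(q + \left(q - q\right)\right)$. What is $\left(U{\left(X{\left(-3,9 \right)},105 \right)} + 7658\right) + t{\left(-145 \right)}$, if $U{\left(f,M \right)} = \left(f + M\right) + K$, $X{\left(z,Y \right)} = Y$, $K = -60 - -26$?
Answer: $49788$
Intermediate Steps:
$K = -34$ ($K = -60 + 26 = -34$)
$t{\left(q \right)} = 2 q^{2}$ ($t{\left(q \right)} = 2 q \left(q + 0\right) = 2 q q = 2 q^{2}$)
$U{\left(f,M \right)} = -34 + M + f$ ($U{\left(f,M \right)} = \left(f + M\right) - 34 = \left(M + f\right) - 34 = -34 + M + f$)
$\left(U{\left(X{\left(-3,9 \right)},105 \right)} + 7658\right) + t{\left(-145 \right)} = \left(\left(-34 + 105 + 9\right) + 7658\right) + 2 \left(-145\right)^{2} = \left(80 + 7658\right) + 2 \cdot 21025 = 7738 + 42050 = 49788$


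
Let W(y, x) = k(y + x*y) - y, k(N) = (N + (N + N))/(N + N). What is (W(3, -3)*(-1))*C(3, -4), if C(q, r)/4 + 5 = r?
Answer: -54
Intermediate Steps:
k(N) = 3/2 (k(N) = (N + 2*N)/((2*N)) = (3*N)*(1/(2*N)) = 3/2)
W(y, x) = 3/2 - y
C(q, r) = -20 + 4*r
(W(3, -3)*(-1))*C(3, -4) = ((3/2 - 1*3)*(-1))*(-20 + 4*(-4)) = ((3/2 - 3)*(-1))*(-20 - 16) = -3/2*(-1)*(-36) = (3/2)*(-36) = -54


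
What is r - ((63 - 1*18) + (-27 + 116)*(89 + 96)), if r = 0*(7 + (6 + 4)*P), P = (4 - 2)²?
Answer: -16510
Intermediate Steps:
P = 4 (P = 2² = 4)
r = 0 (r = 0*(7 + (6 + 4)*4) = 0*(7 + 10*4) = 0*(7 + 40) = 0*47 = 0)
r - ((63 - 1*18) + (-27 + 116)*(89 + 96)) = 0 - ((63 - 1*18) + (-27 + 116)*(89 + 96)) = 0 - ((63 - 18) + 89*185) = 0 - (45 + 16465) = 0 - 1*16510 = 0 - 16510 = -16510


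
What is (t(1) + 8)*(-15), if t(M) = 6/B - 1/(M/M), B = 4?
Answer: -255/2 ≈ -127.50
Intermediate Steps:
t(M) = ½ (t(M) = 6/4 - 1/(M/M) = 6*(¼) - 1/1 = 3/2 - 1*1 = 3/2 - 1 = ½)
(t(1) + 8)*(-15) = (½ + 8)*(-15) = (17/2)*(-15) = -255/2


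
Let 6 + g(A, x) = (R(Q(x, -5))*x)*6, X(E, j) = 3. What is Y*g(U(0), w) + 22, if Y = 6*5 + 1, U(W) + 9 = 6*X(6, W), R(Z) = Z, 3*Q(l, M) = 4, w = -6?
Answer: -1652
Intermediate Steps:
Q(l, M) = 4/3 (Q(l, M) = (⅓)*4 = 4/3)
U(W) = 9 (U(W) = -9 + 6*3 = -9 + 18 = 9)
g(A, x) = -6 + 8*x (g(A, x) = -6 + (4*x/3)*6 = -6 + 8*x)
Y = 31 (Y = 30 + 1 = 31)
Y*g(U(0), w) + 22 = 31*(-6 + 8*(-6)) + 22 = 31*(-6 - 48) + 22 = 31*(-54) + 22 = -1674 + 22 = -1652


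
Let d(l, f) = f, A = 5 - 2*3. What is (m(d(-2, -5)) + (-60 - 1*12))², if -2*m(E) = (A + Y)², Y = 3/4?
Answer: 5313025/1024 ≈ 5188.5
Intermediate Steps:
A = -1 (A = 5 - 6 = -1)
Y = ¾ (Y = 3*(¼) = ¾ ≈ 0.75000)
m(E) = -1/32 (m(E) = -(-1 + ¾)²/2 = -(-¼)²/2 = -½*1/16 = -1/32)
(m(d(-2, -5)) + (-60 - 1*12))² = (-1/32 + (-60 - 1*12))² = (-1/32 + (-60 - 12))² = (-1/32 - 72)² = (-2305/32)² = 5313025/1024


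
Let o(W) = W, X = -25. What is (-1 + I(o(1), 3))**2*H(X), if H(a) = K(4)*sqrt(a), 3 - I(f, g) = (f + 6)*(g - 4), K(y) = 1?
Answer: 405*I ≈ 405.0*I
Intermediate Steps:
I(f, g) = 3 - (-4 + g)*(6 + f) (I(f, g) = 3 - (f + 6)*(g - 4) = 3 - (6 + f)*(-4 + g) = 3 - (-4 + g)*(6 + f))
H(a) = sqrt(a) (H(a) = 1*sqrt(a) = sqrt(a))
(-1 + I(o(1), 3))**2*H(X) = (-1 + (27 - 6*3 + 4*1 - 1*1*3))**2*sqrt(-25) = (-1 + (27 - 18 + 4 - 3))**2*(5*I) = (-1 + 10)**2*(5*I) = 9**2*(5*I) = 81*(5*I) = 405*I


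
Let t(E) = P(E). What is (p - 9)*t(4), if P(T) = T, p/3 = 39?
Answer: 432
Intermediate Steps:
p = 117 (p = 3*39 = 117)
t(E) = E
(p - 9)*t(4) = (117 - 9)*4 = 108*4 = 432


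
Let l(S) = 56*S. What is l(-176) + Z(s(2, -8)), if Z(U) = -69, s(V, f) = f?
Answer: -9925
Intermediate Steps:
l(-176) + Z(s(2, -8)) = 56*(-176) - 69 = -9856 - 69 = -9925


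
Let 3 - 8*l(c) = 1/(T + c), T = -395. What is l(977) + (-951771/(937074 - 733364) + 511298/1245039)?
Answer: -254988397207263/65604823426480 ≈ -3.8867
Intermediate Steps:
l(c) = 3/8 - 1/(8*(-395 + c))
l(977) + (-951771/(937074 - 733364) + 511298/1245039) = (-1186 + 3*977)/(8*(-395 + 977)) + (-951771/(937074 - 733364) + 511298/1245039) = (1/8)*(-1186 + 2931)/582 + (-951771/203710 + 511298*(1/1245039)) = (1/8)*(1/582)*1745 + (-951771*1/203710 + 511298/1245039) = 1745/4656 + (-951771/203710 + 511298/1245039) = 1745/4656 - 1080835498489/253626894690 = -254988397207263/65604823426480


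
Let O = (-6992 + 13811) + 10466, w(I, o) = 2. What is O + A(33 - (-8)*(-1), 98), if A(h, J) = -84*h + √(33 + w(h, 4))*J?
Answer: 15185 + 98*√35 ≈ 15765.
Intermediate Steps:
O = 17285 (O = 6819 + 10466 = 17285)
A(h, J) = -84*h + J*√35 (A(h, J) = -84*h + √(33 + 2)*J = -84*h + √35*J = -84*h + J*√35)
O + A(33 - (-8)*(-1), 98) = 17285 + (-84*(33 - (-8)*(-1)) + 98*√35) = 17285 + (-84*(33 - 1*8) + 98*√35) = 17285 + (-84*(33 - 8) + 98*√35) = 17285 + (-84*25 + 98*√35) = 17285 + (-2100 + 98*√35) = 15185 + 98*√35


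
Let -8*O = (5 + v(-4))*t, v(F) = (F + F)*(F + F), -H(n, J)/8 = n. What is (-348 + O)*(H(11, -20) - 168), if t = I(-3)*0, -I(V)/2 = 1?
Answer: 89088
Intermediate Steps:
H(n, J) = -8*n
I(V) = -2 (I(V) = -2*1 = -2)
v(F) = 4*F² (v(F) = (2*F)*(2*F) = 4*F²)
t = 0 (t = -2*0 = 0)
O = 0 (O = -(5 + 4*(-4)²)*0/8 = -(5 + 4*16)*0/8 = -(5 + 64)*0/8 = -69*0/8 = -⅛*0 = 0)
(-348 + O)*(H(11, -20) - 168) = (-348 + 0)*(-8*11 - 168) = -348*(-88 - 168) = -348*(-256) = 89088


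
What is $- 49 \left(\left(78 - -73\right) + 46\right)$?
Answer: $-9653$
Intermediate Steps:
$- 49 \left(\left(78 - -73\right) + 46\right) = - 49 \left(\left(78 + 73\right) + 46\right) = - 49 \left(151 + 46\right) = \left(-49\right) 197 = -9653$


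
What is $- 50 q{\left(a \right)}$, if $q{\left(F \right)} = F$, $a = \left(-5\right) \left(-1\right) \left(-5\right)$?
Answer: $1250$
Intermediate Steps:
$a = -25$ ($a = 5 \left(-5\right) = -25$)
$- 50 q{\left(a \right)} = \left(-50\right) \left(-25\right) = 1250$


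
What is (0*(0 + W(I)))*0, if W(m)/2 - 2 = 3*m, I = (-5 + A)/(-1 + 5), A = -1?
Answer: 0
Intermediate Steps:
I = -3/2 (I = (-5 - 1)/(-1 + 5) = -6/4 = -6*1/4 = -3/2 ≈ -1.5000)
W(m) = 4 + 6*m (W(m) = 4 + 2*(3*m) = 4 + 6*m)
(0*(0 + W(I)))*0 = (0*(0 + (4 + 6*(-3/2))))*0 = (0*(0 + (4 - 9)))*0 = (0*(0 - 5))*0 = (0*(-5))*0 = 0*0 = 0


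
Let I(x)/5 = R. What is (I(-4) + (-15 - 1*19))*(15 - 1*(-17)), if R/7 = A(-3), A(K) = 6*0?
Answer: -1088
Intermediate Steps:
A(K) = 0
R = 0 (R = 7*0 = 0)
I(x) = 0 (I(x) = 5*0 = 0)
(I(-4) + (-15 - 1*19))*(15 - 1*(-17)) = (0 + (-15 - 1*19))*(15 - 1*(-17)) = (0 + (-15 - 19))*(15 + 17) = (0 - 34)*32 = -34*32 = -1088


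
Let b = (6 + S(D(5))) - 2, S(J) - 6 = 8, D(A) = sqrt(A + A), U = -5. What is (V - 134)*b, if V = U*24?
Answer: -4572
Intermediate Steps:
D(A) = sqrt(2)*sqrt(A) (D(A) = sqrt(2*A) = sqrt(2)*sqrt(A))
S(J) = 14 (S(J) = 6 + 8 = 14)
b = 18 (b = (6 + 14) - 2 = 20 - 2 = 18)
V = -120 (V = -5*24 = -120)
(V - 134)*b = (-120 - 134)*18 = -254*18 = -4572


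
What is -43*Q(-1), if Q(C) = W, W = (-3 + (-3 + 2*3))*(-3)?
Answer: 0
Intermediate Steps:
W = 0 (W = (-3 + (-3 + 6))*(-3) = (-3 + 3)*(-3) = 0*(-3) = 0)
Q(C) = 0
-43*Q(-1) = -43*0 = 0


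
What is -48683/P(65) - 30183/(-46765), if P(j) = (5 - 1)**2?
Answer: -2276177567/748240 ≈ -3042.0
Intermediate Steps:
P(j) = 16 (P(j) = 4**2 = 16)
-48683/P(65) - 30183/(-46765) = -48683/16 - 30183/(-46765) = -48683*1/16 - 30183*(-1/46765) = -48683/16 + 30183/46765 = -2276177567/748240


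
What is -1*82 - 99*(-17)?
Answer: 1601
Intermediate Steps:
-1*82 - 99*(-17) = -82 + 1683 = 1601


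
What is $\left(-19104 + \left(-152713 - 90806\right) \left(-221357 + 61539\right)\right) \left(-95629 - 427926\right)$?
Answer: $-20376080207817090$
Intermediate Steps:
$\left(-19104 + \left(-152713 - 90806\right) \left(-221357 + 61539\right)\right) \left(-95629 - 427926\right) = \left(-19104 - -38918719542\right) \left(-523555\right) = \left(-19104 + 38918719542\right) \left(-523555\right) = 38918700438 \left(-523555\right) = -20376080207817090$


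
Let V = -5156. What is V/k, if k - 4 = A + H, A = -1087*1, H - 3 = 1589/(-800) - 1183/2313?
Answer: 9540662400/2003053757 ≈ 4.7631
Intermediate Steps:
H = 929443/1850400 (H = 3 + (1589/(-800) - 1183/2313) = 3 + (1589*(-1/800) - 1183*1/2313) = 3 + (-1589/800 - 1183/2313) = 3 - 4621757/1850400 = 929443/1850400 ≈ 0.50229)
A = -1087
k = -2003053757/1850400 (k = 4 + (-1087 + 929443/1850400) = 4 - 2010455357/1850400 = -2003053757/1850400 ≈ -1082.5)
V/k = -5156/(-2003053757/1850400) = -5156*(-1850400/2003053757) = 9540662400/2003053757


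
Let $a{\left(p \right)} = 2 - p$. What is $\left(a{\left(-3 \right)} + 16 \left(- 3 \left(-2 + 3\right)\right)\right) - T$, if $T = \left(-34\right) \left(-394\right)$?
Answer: $-13439$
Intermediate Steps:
$T = 13396$
$\left(a{\left(-3 \right)} + 16 \left(- 3 \left(-2 + 3\right)\right)\right) - T = \left(\left(2 - -3\right) + 16 \left(- 3 \left(-2 + 3\right)\right)\right) - 13396 = \left(\left(2 + 3\right) + 16 \left(\left(-3\right) 1\right)\right) - 13396 = \left(5 + 16 \left(-3\right)\right) - 13396 = \left(5 - 48\right) - 13396 = -43 - 13396 = -13439$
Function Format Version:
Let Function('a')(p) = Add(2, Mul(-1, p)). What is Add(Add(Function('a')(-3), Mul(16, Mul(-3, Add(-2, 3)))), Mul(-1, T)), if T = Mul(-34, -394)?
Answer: -13439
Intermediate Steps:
T = 13396
Add(Add(Function('a')(-3), Mul(16, Mul(-3, Add(-2, 3)))), Mul(-1, T)) = Add(Add(Add(2, Mul(-1, -3)), Mul(16, Mul(-3, Add(-2, 3)))), Mul(-1, 13396)) = Add(Add(Add(2, 3), Mul(16, Mul(-3, 1))), -13396) = Add(Add(5, Mul(16, -3)), -13396) = Add(Add(5, -48), -13396) = Add(-43, -13396) = -13439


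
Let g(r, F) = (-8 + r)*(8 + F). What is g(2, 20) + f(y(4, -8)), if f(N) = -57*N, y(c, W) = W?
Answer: 288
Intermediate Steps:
g(2, 20) + f(y(4, -8)) = (-64 - 8*20 + 8*2 + 20*2) - 57*(-8) = (-64 - 160 + 16 + 40) + 456 = -168 + 456 = 288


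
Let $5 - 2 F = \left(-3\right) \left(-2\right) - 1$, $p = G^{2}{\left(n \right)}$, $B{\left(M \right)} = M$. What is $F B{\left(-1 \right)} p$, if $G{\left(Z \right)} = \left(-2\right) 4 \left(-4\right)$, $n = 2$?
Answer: $0$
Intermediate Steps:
$G{\left(Z \right)} = 32$ ($G{\left(Z \right)} = \left(-8\right) \left(-4\right) = 32$)
$p = 1024$ ($p = 32^{2} = 1024$)
$F = 0$ ($F = \frac{5}{2} - \frac{\left(-3\right) \left(-2\right) - 1}{2} = \frac{5}{2} - \frac{6 - 1}{2} = \frac{5}{2} - \frac{5}{2} = 0$)
$F B{\left(-1 \right)} p = 0 \left(-1\right) 1024 = 0 \cdot 1024 = 0$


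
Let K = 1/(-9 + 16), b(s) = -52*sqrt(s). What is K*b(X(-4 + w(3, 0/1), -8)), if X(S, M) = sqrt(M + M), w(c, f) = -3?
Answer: -104*sqrt(I)/7 ≈ -10.506 - 10.506*I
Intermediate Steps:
X(S, M) = sqrt(2)*sqrt(M) (X(S, M) = sqrt(2*M) = sqrt(2)*sqrt(M))
K = 1/7 ≈ 0.14286
K*b(X(-4 + w(3, 0/1), -8)) = (-52*2**(1/4)*((-1)**(1/4)*2**(3/4)))/7 = (-52*2**(1/4)*(2**(3/4)*sqrt(I)))/7 = (-52*2*sqrt(I))/7 = (-104*sqrt(I))/7 = -104*sqrt(I)/7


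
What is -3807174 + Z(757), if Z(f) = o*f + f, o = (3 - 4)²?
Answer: -3805660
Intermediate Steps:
o = 1 (o = (-1)² = 1)
Z(f) = 2*f (Z(f) = 1*f + f = f + f = 2*f)
-3807174 + Z(757) = -3807174 + 2*757 = -3807174 + 1514 = -3805660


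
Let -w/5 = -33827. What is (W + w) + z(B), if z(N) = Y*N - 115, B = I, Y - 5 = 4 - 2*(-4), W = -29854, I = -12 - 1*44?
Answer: 138214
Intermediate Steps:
I = -56 (I = -12 - 44 = -56)
w = 169135 (w = -5*(-33827) = 169135)
Y = 17 (Y = 5 + (4 - 2*(-4)) = 5 + (4 + 8) = 5 + 12 = 17)
B = -56
z(N) = -115 + 17*N (z(N) = 17*N - 115 = -115 + 17*N)
(W + w) + z(B) = (-29854 + 169135) + (-115 + 17*(-56)) = 139281 + (-115 - 952) = 139281 - 1067 = 138214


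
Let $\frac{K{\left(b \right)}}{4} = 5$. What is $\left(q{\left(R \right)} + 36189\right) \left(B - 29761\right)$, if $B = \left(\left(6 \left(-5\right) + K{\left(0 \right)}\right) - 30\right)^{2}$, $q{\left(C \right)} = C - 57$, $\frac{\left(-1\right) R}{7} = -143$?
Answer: $-1045702413$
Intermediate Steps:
$R = 1001$ ($R = \left(-7\right) \left(-143\right) = 1001$)
$K{\left(b \right)} = 20$ ($K{\left(b \right)} = 4 \cdot 5 = 20$)
$q{\left(C \right)} = -57 + C$
$B = 1600$ ($B = \left(\left(6 \left(-5\right) + 20\right) - 30\right)^{2} = \left(\left(-30 + 20\right) - 30\right)^{2} = \left(-10 - 30\right)^{2} = \left(-40\right)^{2} = 1600$)
$\left(q{\left(R \right)} + 36189\right) \left(B - 29761\right) = \left(\left(-57 + 1001\right) + 36189\right) \left(1600 - 29761\right) = \left(944 + 36189\right) \left(-28161\right) = 37133 \left(-28161\right) = -1045702413$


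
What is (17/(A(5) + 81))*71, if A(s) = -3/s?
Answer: 6035/402 ≈ 15.012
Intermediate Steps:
(17/(A(5) + 81))*71 = (17/(-3/5 + 81))*71 = (17/(402/5))*71 = (17*(5/402))*71 = (85/402)*71 = 6035/402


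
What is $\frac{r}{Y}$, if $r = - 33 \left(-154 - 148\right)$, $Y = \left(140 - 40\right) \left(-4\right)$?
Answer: $- \frac{4983}{200} \approx -24.915$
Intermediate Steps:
$Y = -400$ ($Y = 100 \left(-4\right) = -400$)
$r = 9966$ ($r = \left(-33\right) \left(-302\right) = 9966$)
$\frac{r}{Y} = \frac{9966}{-400} = 9966 \left(- \frac{1}{400}\right) = - \frac{4983}{200}$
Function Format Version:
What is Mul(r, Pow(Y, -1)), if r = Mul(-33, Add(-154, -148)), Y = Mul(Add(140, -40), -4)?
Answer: Rational(-4983, 200) ≈ -24.915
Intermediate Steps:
Y = -400 (Y = Mul(100, -4) = -400)
r = 9966 (r = Mul(-33, -302) = 9966)
Mul(r, Pow(Y, -1)) = Mul(9966, Pow(-400, -1)) = Mul(9966, Rational(-1, 400)) = Rational(-4983, 200)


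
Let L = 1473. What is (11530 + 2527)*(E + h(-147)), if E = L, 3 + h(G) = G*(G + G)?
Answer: 628179216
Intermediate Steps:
h(G) = -3 + 2*G² (h(G) = -3 + G*(G + G) = -3 + G*(2*G) = -3 + 2*G²)
E = 1473
(11530 + 2527)*(E + h(-147)) = (11530 + 2527)*(1473 + (-3 + 2*(-147)²)) = 14057*(1473 + (-3 + 2*21609)) = 14057*(1473 + (-3 + 43218)) = 14057*(1473 + 43215) = 14057*44688 = 628179216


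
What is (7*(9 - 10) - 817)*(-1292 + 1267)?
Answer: 20600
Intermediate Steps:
(7*(9 - 10) - 817)*(-1292 + 1267) = (7*(-1) - 817)*(-25) = (-7 - 817)*(-25) = -824*(-25) = 20600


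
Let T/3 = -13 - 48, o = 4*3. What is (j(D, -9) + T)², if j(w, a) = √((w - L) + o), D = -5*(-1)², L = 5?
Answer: (183 - √2)² ≈ 32973.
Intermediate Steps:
o = 12
T = -183 (T = 3*(-13 - 48) = 3*(-61) = -183)
D = -5 (D = -5*1 = -5)
j(w, a) = √(7 + w) (j(w, a) = √((w - 1*5) + 12) = √((w - 5) + 12) = √((-5 + w) + 12) = √(7 + w))
(j(D, -9) + T)² = (√(7 - 5) - 183)² = (√2 - 183)² = (-183 + √2)²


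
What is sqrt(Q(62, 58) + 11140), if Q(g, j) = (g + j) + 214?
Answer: sqrt(11474) ≈ 107.12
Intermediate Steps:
Q(g, j) = 214 + g + j
sqrt(Q(62, 58) + 11140) = sqrt((214 + 62 + 58) + 11140) = sqrt(334 + 11140) = sqrt(11474)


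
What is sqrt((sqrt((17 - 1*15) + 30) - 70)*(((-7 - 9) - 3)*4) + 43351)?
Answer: sqrt(48671 - 304*sqrt(2)) ≈ 219.64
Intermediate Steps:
sqrt((sqrt((17 - 1*15) + 30) - 70)*(((-7 - 9) - 3)*4) + 43351) = sqrt((sqrt((17 - 15) + 30) - 70)*((-16 - 3)*4) + 43351) = sqrt((sqrt(2 + 30) - 70)*(-19*4) + 43351) = sqrt((sqrt(32) - 70)*(-76) + 43351) = sqrt((4*sqrt(2) - 70)*(-76) + 43351) = sqrt((-70 + 4*sqrt(2))*(-76) + 43351) = sqrt((5320 - 304*sqrt(2)) + 43351) = sqrt(48671 - 304*sqrt(2))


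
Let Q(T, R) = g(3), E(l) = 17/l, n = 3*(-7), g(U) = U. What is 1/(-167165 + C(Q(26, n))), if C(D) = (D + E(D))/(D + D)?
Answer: -9/1504472 ≈ -5.9822e-6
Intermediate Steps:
n = -21
Q(T, R) = 3
C(D) = (D + 17/D)/(2*D) (C(D) = (D + 17/D)/(D + D) = (D + 17/D)/((2*D)) = (D + 17/D)*(1/(2*D)) = (D + 17/D)/(2*D))
1/(-167165 + C(Q(26, n))) = 1/(-167165 + (½)*(17 + 3²)/3²) = 1/(-167165 + (½)*(⅑)*(17 + 9)) = 1/(-167165 + (½)*(⅑)*26) = 1/(-167165 + 13/9) = 1/(-1504472/9) = -9/1504472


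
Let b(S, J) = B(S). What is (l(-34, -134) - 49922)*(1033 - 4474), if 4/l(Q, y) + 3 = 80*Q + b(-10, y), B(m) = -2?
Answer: 468104879214/2725 ≈ 1.7178e+8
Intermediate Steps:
b(S, J) = -2
l(Q, y) = 4/(-5 + 80*Q) (l(Q, y) = 4/(-3 + (80*Q - 2)) = 4/(-3 + (-2 + 80*Q)) = 4/(-5 + 80*Q))
(l(-34, -134) - 49922)*(1033 - 4474) = (4/(5*(-1 + 16*(-34))) - 49922)*(1033 - 4474) = (4/(5*(-1 - 544)) - 49922)*(-3441) = ((4/5)/(-545) - 49922)*(-3441) = ((4/5)*(-1/545) - 49922)*(-3441) = (-4/2725 - 49922)*(-3441) = -136037454/2725*(-3441) = 468104879214/2725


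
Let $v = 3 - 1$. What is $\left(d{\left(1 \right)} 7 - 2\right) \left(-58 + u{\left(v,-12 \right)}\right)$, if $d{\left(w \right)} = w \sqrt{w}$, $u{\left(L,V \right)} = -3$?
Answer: $-305$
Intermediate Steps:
$v = 2$
$d{\left(w \right)} = w^{\frac{3}{2}}$
$\left(d{\left(1 \right)} 7 - 2\right) \left(-58 + u{\left(v,-12 \right)}\right) = \left(1^{\frac{3}{2}} \cdot 7 - 2\right) \left(-58 - 3\right) = \left(1 \cdot 7 - 2\right) \left(-61\right) = \left(7 - 2\right) \left(-61\right) = 5 \left(-61\right) = -305$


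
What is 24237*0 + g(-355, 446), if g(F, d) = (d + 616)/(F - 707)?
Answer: -1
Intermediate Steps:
g(F, d) = (616 + d)/(-707 + F)
24237*0 + g(-355, 446) = 24237*0 + (616 + 446)/(-707 - 355) = 0 + 1062/(-1062) = 0 - 1/1062*1062 = 0 - 1 = -1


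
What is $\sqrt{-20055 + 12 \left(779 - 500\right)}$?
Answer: $i \sqrt{16707} \approx 129.26 i$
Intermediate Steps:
$\sqrt{-20055 + 12 \left(779 - 500\right)} = \sqrt{-20055 + 12 \cdot 279} = \sqrt{-20055 + 3348} = \sqrt{-16707} = i \sqrt{16707}$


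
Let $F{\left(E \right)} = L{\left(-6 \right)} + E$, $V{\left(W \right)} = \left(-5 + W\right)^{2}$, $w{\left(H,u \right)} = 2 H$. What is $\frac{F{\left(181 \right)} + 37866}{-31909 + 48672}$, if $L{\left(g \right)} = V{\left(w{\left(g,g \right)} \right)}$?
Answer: $\frac{38336}{16763} \approx 2.2869$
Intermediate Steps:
$L{\left(g \right)} = \left(-5 + 2 g\right)^{2}$
$F{\left(E \right)} = 289 + E$ ($F{\left(E \right)} = \left(-5 + 2 \left(-6\right)\right)^{2} + E = \left(-5 - 12\right)^{2} + E = \left(-17\right)^{2} + E = 289 + E$)
$\frac{F{\left(181 \right)} + 37866}{-31909 + 48672} = \frac{\left(289 + 181\right) + 37866}{-31909 + 48672} = \frac{470 + 37866}{16763} = 38336 \cdot \frac{1}{16763} = \frac{38336}{16763}$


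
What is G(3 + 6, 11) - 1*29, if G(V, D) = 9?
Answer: -20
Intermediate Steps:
G(3 + 6, 11) - 1*29 = 9 - 1*29 = 9 - 29 = -20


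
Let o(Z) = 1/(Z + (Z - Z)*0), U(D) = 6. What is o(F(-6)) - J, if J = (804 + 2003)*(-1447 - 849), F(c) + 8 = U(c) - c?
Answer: 25779489/4 ≈ 6.4449e+6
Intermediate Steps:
F(c) = -2 - c (F(c) = -8 + (6 - c) = -2 - c)
J = -6444872 (J = 2807*(-2296) = -6444872)
o(Z) = 1/Z (o(Z) = 1/(Z + 0*0) = 1/(Z + 0) = 1/Z)
o(F(-6)) - J = 1/(-2 - 1*(-6)) - 1*(-6444872) = 1/(-2 + 6) + 6444872 = 1/4 + 6444872 = ¼ + 6444872 = 25779489/4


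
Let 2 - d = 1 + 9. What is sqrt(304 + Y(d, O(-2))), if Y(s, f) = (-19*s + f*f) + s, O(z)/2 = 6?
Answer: 4*sqrt(37) ≈ 24.331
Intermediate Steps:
d = -8 (d = 2 - (1 + 9) = 2 - 1*10 = 2 - 10 = -8)
O(z) = 12 (O(z) = 2*6 = 12)
Y(s, f) = f**2 - 18*s (Y(s, f) = (-19*s + f**2) + s = (f**2 - 19*s) + s = f**2 - 18*s)
sqrt(304 + Y(d, O(-2))) = sqrt(304 + (12**2 - 18*(-8))) = sqrt(304 + (144 + 144)) = sqrt(304 + 288) = sqrt(592) = 4*sqrt(37)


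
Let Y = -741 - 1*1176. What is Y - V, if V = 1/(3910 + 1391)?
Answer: -10162018/5301 ≈ -1917.0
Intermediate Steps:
Y = -1917 (Y = -741 - 1176 = -1917)
V = 1/5301 ≈ 0.00018864
Y - V = -1917 - 1*1/5301 = -1917 - 1/5301 = -10162018/5301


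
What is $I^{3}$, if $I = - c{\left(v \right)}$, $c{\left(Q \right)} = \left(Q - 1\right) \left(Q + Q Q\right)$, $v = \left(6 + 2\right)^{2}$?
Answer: $-18001207590912000$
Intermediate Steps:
$v = 64$ ($v = 8^{2} = 64$)
$c{\left(Q \right)} = \left(-1 + Q\right) \left(Q + Q^{2}\right)$
$I = -262080$ ($I = - (64^{3} - 64) = - (262144 - 64) = \left(-1\right) 262080 = -262080$)
$I^{3} = \left(-262080\right)^{3} = -18001207590912000$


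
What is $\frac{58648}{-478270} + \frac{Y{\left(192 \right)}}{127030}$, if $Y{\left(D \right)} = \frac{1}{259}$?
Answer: $- \frac{192956388069}{1573545126790} \approx -0.12263$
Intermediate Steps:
$Y{\left(D \right)} = \frac{1}{259}$
$\frac{58648}{-478270} + \frac{Y{\left(192 \right)}}{127030} = \frac{58648}{-478270} + \frac{1}{259 \cdot 127030} = 58648 \left(- \frac{1}{478270}\right) + \frac{1}{259} \cdot \frac{1}{127030} = - \frac{29324}{239135} + \frac{1}{32900770} = - \frac{192956388069}{1573545126790}$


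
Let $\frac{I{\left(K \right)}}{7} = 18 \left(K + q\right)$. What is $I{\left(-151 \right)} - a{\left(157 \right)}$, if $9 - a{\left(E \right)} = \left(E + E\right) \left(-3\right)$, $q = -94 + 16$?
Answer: $-29805$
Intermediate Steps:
$q = -78$
$I{\left(K \right)} = -9828 + 126 K$ ($I{\left(K \right)} = 7 \cdot 18 \left(K - 78\right) = 7 \cdot 18 \left(-78 + K\right) = 7 \left(-1404 + 18 K\right) = -9828 + 126 K$)
$a{\left(E \right)} = 9 + 6 E$ ($a{\left(E \right)} = 9 - \left(E + E\right) \left(-3\right) = 9 - 2 E \left(-3\right) = 9 - - 6 E = 9 + 6 E$)
$I{\left(-151 \right)} - a{\left(157 \right)} = \left(-9828 + 126 \left(-151\right)\right) - \left(9 + 6 \cdot 157\right) = \left(-9828 - 19026\right) - \left(9 + 942\right) = -28854 - 951 = -29805$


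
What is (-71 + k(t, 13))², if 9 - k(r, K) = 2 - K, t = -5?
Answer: 2601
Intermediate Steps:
k(r, K) = 7 + K (k(r, K) = 9 - (2 - K) = 9 + (-2 + K) = 7 + K)
(-71 + k(t, 13))² = (-71 + (7 + 13))² = (-71 + 20)² = (-51)² = 2601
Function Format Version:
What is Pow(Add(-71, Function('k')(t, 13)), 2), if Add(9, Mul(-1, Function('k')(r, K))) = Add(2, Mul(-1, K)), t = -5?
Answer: 2601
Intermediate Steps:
Function('k')(r, K) = Add(7, K) (Function('k')(r, K) = Add(9, Mul(-1, Add(2, Mul(-1, K)))) = Add(9, Add(-2, K)) = Add(7, K))
Pow(Add(-71, Function('k')(t, 13)), 2) = Pow(Add(-71, Add(7, 13)), 2) = Pow(Add(-71, 20), 2) = Pow(-51, 2) = 2601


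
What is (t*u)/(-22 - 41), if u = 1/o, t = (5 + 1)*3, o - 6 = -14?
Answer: 1/28 ≈ 0.035714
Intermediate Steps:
o = -8 (o = 6 - 14 = -8)
t = 18 (t = 6*3 = 18)
u = -1/8 (u = 1/(-8) = -1/8 ≈ -0.12500)
(t*u)/(-22 - 41) = (18*(-1/8))/(-22 - 41) = -9/4/(-63) = -9/4*(-1/63) = 1/28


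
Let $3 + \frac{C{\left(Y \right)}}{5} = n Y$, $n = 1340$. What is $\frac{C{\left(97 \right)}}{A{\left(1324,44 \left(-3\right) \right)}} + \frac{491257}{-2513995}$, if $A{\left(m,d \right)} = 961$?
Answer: $\frac{1633335542598}{2415949195} \approx 676.06$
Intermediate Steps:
$C{\left(Y \right)} = -15 + 6700 Y$ ($C{\left(Y \right)} = -15 + 5 \cdot 1340 Y = -15 + 6700 Y$)
$\frac{C{\left(97 \right)}}{A{\left(1324,44 \left(-3\right) \right)}} + \frac{491257}{-2513995} = \frac{-15 + 6700 \cdot 97}{961} + \frac{491257}{-2513995} = \left(-15 + 649900\right) \frac{1}{961} + 491257 \left(- \frac{1}{2513995}\right) = 649885 \cdot \frac{1}{961} - \frac{491257}{2513995} = \frac{649885}{961} - \frac{491257}{2513995} = \frac{1633335542598}{2415949195}$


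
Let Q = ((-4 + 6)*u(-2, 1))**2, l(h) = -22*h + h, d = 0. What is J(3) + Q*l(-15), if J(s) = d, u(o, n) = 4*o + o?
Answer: 126000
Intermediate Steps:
l(h) = -21*h
u(o, n) = 5*o
J(s) = 0
Q = 400 (Q = ((-4 + 6)*(5*(-2)))**2 = (2*(-10))**2 = (-20)**2 = 400)
J(3) + Q*l(-15) = 0 + 400*(-21*(-15)) = 0 + 400*315 = 0 + 126000 = 126000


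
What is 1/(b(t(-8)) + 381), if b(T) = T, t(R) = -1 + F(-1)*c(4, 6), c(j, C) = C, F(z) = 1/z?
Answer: 1/374 ≈ 0.0026738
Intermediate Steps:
t(R) = -7 (t(R) = -1 + 6/(-1) = -1 - 1*6 = -1 - 6 = -7)
1/(b(t(-8)) + 381) = 1/(-7 + 381) = 1/374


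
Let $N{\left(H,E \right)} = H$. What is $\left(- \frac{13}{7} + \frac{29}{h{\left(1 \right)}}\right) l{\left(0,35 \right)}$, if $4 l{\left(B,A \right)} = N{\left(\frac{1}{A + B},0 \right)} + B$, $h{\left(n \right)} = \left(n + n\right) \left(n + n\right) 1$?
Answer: $\frac{151}{3920} \approx 0.03852$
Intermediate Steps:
$h{\left(n \right)} = 4 n^{2}$ ($h{\left(n \right)} = 2 n 2 n 1 = 4 n^{2} \cdot 1 = 4 n^{2}$)
$l{\left(B,A \right)} = \frac{B}{4} + \frac{1}{4 \left(A + B\right)}$ ($l{\left(B,A \right)} = \frac{\frac{1}{A + B} + B}{4} = \frac{B + \frac{1}{A + B}}{4} = \frac{B}{4} + \frac{1}{4 \left(A + B\right)}$)
$\left(- \frac{13}{7} + \frac{29}{h{\left(1 \right)}}\right) l{\left(0,35 \right)} = \left(- \frac{13}{7} + \frac{29}{4 \cdot 1^{2}}\right) \frac{1 + 0 \left(35 + 0\right)}{4 \left(35 + 0\right)} = \left(\left(-13\right) \frac{1}{7} + \frac{29}{4 \cdot 1}\right) \frac{1 + 0 \cdot 35}{4 \cdot 35} = \left(- \frac{13}{7} + \frac{29}{4}\right) \frac{1}{4} \cdot \frac{1}{35} \left(1 + 0\right) = \left(- \frac{13}{7} + 29 \cdot \frac{1}{4}\right) \frac{1}{4} \cdot \frac{1}{35} \cdot 1 = \left(- \frac{13}{7} + \frac{29}{4}\right) \frac{1}{140} = \frac{151}{28} \cdot \frac{1}{140} = \frac{151}{3920}$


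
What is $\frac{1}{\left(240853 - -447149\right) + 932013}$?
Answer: $\frac{1}{1620015} \approx 6.1728 \cdot 10^{-7}$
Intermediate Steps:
$\frac{1}{\left(240853 - -447149\right) + 932013} = \frac{1}{\left(240853 + 447149\right) + 932013} = \frac{1}{688002 + 932013} = \frac{1}{1620015}$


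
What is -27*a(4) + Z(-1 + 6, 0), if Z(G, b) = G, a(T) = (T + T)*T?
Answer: -859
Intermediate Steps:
a(T) = 2*T² (a(T) = (2*T)*T = 2*T²)
-27*a(4) + Z(-1 + 6, 0) = -54*4² + (-1 + 6) = -54*16 + 5 = -27*32 + 5 = -864 + 5 = -859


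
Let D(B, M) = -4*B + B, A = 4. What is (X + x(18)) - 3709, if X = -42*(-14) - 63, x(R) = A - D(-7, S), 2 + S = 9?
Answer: -3201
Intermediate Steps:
S = 7 (S = -2 + 9 = 7)
D(B, M) = -3*B
x(R) = -17 (x(R) = 4 - (-3)*(-7) = 4 - 1*21 = 4 - 21 = -17)
X = 525 (X = 588 - 63 = 525)
(X + x(18)) - 3709 = (525 - 17) - 3709 = 508 - 3709 = -3201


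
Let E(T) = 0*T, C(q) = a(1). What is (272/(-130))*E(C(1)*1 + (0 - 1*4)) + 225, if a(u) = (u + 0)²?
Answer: 225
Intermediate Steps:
a(u) = u²
C(q) = 1 (C(q) = 1² = 1)
E(T) = 0
(272/(-130))*E(C(1)*1 + (0 - 1*4)) + 225 = (272/(-130))*0 + 225 = (272*(-1/130))*0 + 225 = -136/65*0 + 225 = 0 + 225 = 225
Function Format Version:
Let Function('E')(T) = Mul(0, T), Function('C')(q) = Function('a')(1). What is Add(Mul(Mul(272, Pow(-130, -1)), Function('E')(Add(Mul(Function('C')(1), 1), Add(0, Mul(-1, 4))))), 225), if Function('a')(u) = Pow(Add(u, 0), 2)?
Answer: 225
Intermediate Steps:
Function('a')(u) = Pow(u, 2)
Function('C')(q) = 1 (Function('C')(q) = Pow(1, 2) = 1)
Function('E')(T) = 0
Add(Mul(Mul(272, Pow(-130, -1)), Function('E')(Add(Mul(Function('C')(1), 1), Add(0, Mul(-1, 4))))), 225) = Add(Mul(Mul(272, Pow(-130, -1)), 0), 225) = Add(Mul(Mul(272, Rational(-1, 130)), 0), 225) = Add(Mul(Rational(-136, 65), 0), 225) = Add(0, 225) = 225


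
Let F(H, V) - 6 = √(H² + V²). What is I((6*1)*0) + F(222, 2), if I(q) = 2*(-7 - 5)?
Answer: -18 + 2*√12322 ≈ 204.01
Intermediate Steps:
F(H, V) = 6 + √(H² + V²)
I(q) = -24 (I(q) = 2*(-12) = -24)
I((6*1)*0) + F(222, 2) = -24 + (6 + √(222² + 2²)) = -24 + (6 + √(49284 + 4)) = -24 + (6 + √49288) = -24 + (6 + 2*√12322) = -18 + 2*√12322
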